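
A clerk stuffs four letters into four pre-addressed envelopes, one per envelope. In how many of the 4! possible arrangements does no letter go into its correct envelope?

9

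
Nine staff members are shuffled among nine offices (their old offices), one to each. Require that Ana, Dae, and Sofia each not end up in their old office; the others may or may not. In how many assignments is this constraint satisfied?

256320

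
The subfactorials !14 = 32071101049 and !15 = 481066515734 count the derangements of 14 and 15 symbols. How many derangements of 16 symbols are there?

7697064251745

!16 = (16-1)·(!15 + !14) = 15·(481066515734 + 32071101049) = 15·513137616783 = 7697064251745.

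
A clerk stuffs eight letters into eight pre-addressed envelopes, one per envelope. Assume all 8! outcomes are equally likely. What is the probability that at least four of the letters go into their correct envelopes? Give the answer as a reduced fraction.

Favorable outcomes: Σ_{i≥4} C(8,i)·!(8-i) = 70·9 + 56·2 + 28·1 + 8·0 + 1·1 = 771.
Total outcomes: 8! = 40320.
Probability = 771/40320 = 257/13440.

257/13440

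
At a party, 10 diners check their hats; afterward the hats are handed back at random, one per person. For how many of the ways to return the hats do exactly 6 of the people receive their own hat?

Pick the 6 fixed positions: C(10,6) = 210 ways.
The other 4 form a derangement: !4 = 9.
Total: 210 × 9 = 1890.

1890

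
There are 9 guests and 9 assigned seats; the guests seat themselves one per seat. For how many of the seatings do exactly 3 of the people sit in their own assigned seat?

Pick the 3 fixed positions: C(9,3) = 84 ways.
The remaining 6 must be deranged: !6 = 265.
Total: 84 × 265 = 22260.

22260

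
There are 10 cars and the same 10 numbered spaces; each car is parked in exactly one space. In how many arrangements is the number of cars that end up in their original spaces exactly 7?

Pick the 7 fixed positions: C(10,7) = 120 ways.
The remaining 3 must be deranged: !3 = 2.
Total: 120 × 2 = 240.

240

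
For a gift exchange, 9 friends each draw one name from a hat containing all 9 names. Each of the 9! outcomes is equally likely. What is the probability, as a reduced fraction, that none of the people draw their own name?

16687/45360

Favorable outcomes: !9 = 133496.
Total outcomes: 9! = 362880.
Probability = 133496/362880 = 16687/45360.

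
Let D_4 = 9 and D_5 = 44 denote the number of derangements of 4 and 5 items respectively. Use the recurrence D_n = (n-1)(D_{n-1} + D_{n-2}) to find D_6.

265

D_6 = (6-1)·(D_5 + D_4) = 5·(44 + 9) = 5·53 = 265.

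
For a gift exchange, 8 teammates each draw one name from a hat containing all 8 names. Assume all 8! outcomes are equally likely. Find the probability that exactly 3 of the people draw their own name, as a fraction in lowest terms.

11/180

Favorable outcomes: C(8,3)·!5 = 56·44 = 2464.
Total outcomes: 8! = 40320.
Probability = 2464/40320 = 11/180.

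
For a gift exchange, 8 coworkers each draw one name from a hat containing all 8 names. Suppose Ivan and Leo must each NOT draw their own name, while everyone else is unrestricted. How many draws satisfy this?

30960

Inclusion-exclusion on the 2 forbidden self-matches:
Σ_{j=0}^{2} (-1)^j C(2,j)(8-j)!
= C(2,0)·8! - C(2,1)·7! + C(2,2)·6!
= 40320 - 10080 + 720
= 30960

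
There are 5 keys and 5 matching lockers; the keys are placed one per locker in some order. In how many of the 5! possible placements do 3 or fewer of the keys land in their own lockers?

# with exactly i fixed is C(5,i)·!(5-i); sum over i=0..3:
  i=0: C(5,0)·!5 = 1·44 = 44
  i=1: C(5,1)·!4 = 5·9 = 45
  i=2: C(5,2)·!3 = 10·2 = 20
  i=3: C(5,3)·!2 = 10·1 = 10
Total = 119.

119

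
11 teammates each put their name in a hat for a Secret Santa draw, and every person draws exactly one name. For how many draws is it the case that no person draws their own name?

14684570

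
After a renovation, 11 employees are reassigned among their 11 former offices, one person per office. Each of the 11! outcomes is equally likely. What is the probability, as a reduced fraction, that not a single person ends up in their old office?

Favorable outcomes: !11 = 14684570.
Total outcomes: 11! = 39916800.
Probability = 14684570/39916800 = 1468457/3991680.

1468457/3991680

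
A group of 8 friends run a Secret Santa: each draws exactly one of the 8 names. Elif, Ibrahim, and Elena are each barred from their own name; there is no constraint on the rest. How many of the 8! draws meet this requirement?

27240

Let A_j be the event that the j-th constrained one is fixed. By inclusion-exclusion over the 3 events:
Σ_{j=0}^{3} (-1)^j C(3,j)(8-j)!
= C(3,0)·8! - C(3,1)·7! + C(3,2)·6! - C(3,3)·5!
= 40320 - 15120 + 2160 - 120
= 27240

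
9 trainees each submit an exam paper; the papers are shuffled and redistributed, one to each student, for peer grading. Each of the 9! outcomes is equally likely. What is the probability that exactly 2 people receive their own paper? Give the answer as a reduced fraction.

Favorable outcomes: C(9,2)·!7 = 36·1854 = 66744.
Total outcomes: 9! = 362880.
Probability = 66744/362880 = 103/560.

103/560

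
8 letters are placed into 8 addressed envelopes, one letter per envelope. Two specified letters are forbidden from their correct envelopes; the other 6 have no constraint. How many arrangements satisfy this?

30960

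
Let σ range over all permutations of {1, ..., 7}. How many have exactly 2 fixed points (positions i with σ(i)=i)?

Choose which 2 of the 7 are fixed: C(7,2) = 21.
The other 5 form a derangement: !5 = 44.
Total: 21 × 44 = 924.

924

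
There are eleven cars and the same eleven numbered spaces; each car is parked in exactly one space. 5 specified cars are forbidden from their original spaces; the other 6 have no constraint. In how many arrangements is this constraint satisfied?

25022880

Inclusion-exclusion on the 5 forbidden self-matches:
Σ_{j=0}^{5} (-1)^j C(5,j)(11-j)!
= C(5,0)·11! - C(5,1)·10! + C(5,2)·9! - C(5,3)·8! + C(5,4)·7! - C(5,5)·6!
= 39916800 - 18144000 + 3628800 - 403200 + 25200 - 720
= 25022880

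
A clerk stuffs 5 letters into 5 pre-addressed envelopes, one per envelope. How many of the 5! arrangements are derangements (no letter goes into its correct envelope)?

The subfactorial !5 = [5!/e] (nearest integer).
5! = 120, and 120/e ≈ 44.15, so !5 = 44.

44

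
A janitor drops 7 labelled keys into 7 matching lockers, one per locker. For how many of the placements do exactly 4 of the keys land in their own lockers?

70

Choose which 4 of the 7 are fixed: C(7,4) = 35.
The remaining 3 must be deranged: !3 = 2.
Total: 35 × 2 = 70.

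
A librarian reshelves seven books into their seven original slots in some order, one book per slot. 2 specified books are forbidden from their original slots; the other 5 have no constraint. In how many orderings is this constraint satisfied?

3720

Inclusion-exclusion on the 2 forbidden self-matches:
Σ_{j=0}^{2} (-1)^j C(2,j)(7-j)!
= C(2,0)·7! - C(2,1)·6! + C(2,2)·5!
= 5040 - 1440 + 120
= 3720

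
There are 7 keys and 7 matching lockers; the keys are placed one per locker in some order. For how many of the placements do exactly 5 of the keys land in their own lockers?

21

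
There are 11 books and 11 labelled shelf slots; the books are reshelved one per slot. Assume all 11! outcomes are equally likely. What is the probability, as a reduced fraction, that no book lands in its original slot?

Favorable outcomes: !11 = 14684570.
Total outcomes: 11! = 39916800.
Probability = 14684570/39916800 = 1468457/3991680.

1468457/3991680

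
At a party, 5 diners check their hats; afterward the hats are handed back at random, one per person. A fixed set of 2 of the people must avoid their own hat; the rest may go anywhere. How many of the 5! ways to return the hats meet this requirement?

Inclusion-exclusion on the 2 forbidden self-matches:
Σ_{j=0}^{2} (-1)^j C(2,j)(5-j)!
= C(2,0)·5! - C(2,1)·4! + C(2,2)·3!
= 120 - 48 + 6
= 78

78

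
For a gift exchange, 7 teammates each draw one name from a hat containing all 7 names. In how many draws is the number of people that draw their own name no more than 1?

# with exactly i fixed is C(7,i)·!(7-i); sum over i=0..1:
  i=0: C(7,0)·!7 = 1·1854 = 1854
  i=1: C(7,1)·!6 = 7·265 = 1855
Total = 3709.

3709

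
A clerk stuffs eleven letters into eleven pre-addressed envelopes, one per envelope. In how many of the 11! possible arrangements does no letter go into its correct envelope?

Use !n = (n-1)(!(n-1) + !(n-2)).
!11 = 10·(1334961 + 133496) = 10·1468457 = 14684570

14684570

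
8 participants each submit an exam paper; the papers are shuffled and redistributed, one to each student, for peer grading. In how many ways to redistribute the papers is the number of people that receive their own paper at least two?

10655

# with exactly i fixed is C(8,i)·!(8-i); sum over i=2..8:
  i=2: C(8,2)·!6 = 28·265 = 7420
  i=3: C(8,3)·!5 = 56·44 = 2464
  i=4: C(8,4)·!4 = 70·9 = 630
  i=5: C(8,5)·!3 = 56·2 = 112
  i=6: C(8,6)·!2 = 28·1 = 28
  i=7: C(8,7)·!1 = 8·0 = 0
  i=8: C(8,8)·!0 = 1·1 = 1
Total = 10655.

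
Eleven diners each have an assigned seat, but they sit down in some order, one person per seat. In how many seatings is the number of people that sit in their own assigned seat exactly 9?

Pick the 9 fixed positions: C(11,9) = 55 ways.
The remaining 2 must be deranged: !2 = 1.
Total: 55 × 1 = 55.

55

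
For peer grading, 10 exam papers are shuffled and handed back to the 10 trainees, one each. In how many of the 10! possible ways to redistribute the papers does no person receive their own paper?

By inclusion-exclusion, !10 = Σ (-1)^k · 10!/k! for k=0..10
= 10! - 10!/1! + 10!/2! - 10!/3! + 10!/4! - 10!/5! + 10!/6! - 10!/7! + 10!/8! - 10!/9! + 10!/10!
= 3628800 - 3628800 + 1814400 - 604800 + 151200 - 30240 + 5040 - 720 + 90 - 10 + 1
= 1334961

1334961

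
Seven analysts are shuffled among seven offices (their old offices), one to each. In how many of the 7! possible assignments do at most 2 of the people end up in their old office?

4633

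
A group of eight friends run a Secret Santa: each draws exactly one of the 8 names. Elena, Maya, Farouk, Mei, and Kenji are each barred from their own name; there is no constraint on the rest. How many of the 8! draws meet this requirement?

21234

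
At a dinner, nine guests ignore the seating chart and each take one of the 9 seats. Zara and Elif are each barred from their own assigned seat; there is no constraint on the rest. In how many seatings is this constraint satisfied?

287280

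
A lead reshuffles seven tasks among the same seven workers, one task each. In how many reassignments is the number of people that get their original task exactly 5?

21

Choose which 5 of the 7 are fixed: C(7,5) = 21.
The remaining 2 must be deranged: !2 = 1.
Total: 21 × 1 = 21.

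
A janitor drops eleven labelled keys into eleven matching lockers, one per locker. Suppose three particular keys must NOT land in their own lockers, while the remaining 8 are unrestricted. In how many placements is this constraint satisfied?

Inclusion-exclusion on the 3 forbidden self-matches:
Σ_{j=0}^{3} (-1)^j C(3,j)(11-j)!
= C(3,0)·11! - C(3,1)·10! + C(3,2)·9! - C(3,3)·8!
= 39916800 - 10886400 + 1088640 - 40320
= 30078720

30078720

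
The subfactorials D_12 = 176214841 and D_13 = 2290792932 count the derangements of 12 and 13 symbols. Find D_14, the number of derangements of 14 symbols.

D_14 = (14-1)·(D_13 + D_12) = 13·(2290792932 + 176214841) = 13·2467007773 = 32071101049.

32071101049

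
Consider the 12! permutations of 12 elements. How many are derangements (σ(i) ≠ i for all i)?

176214841

!12 is the nearest integer to 12!/e.
12! = 479001600, and 479001600/e ≈ 176214840.93, so !12 = 176214841.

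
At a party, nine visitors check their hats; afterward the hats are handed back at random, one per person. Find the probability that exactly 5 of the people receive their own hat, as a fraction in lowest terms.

Favorable outcomes: C(9,5)·!4 = 126·9 = 1134.
Total outcomes: 9! = 362880.
Probability = 1134/362880 = 1/320.

1/320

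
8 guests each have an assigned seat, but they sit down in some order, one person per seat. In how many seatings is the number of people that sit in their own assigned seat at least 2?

Sum C(8,i)·!(8-i) for i = 2..8:
  i=2: C(8,2)·!6 = 28·265 = 7420
  i=3: C(8,3)·!5 = 56·44 = 2464
  i=4: C(8,4)·!4 = 70·9 = 630
  i=5: C(8,5)·!3 = 56·2 = 112
  i=6: C(8,6)·!2 = 28·1 = 28
  i=7: C(8,7)·!1 = 8·0 = 0
  i=8: C(8,8)·!0 = 1·1 = 1
Total = 10655.

10655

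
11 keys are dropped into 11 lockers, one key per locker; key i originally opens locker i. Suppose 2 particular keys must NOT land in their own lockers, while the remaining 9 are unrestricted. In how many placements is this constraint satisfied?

33022080

Let A_j be the event that the j-th constrained one is fixed. By inclusion-exclusion over the 2 events:
Σ_{j=0}^{2} (-1)^j C(2,j)(11-j)!
= C(2,0)·11! - C(2,1)·10! + C(2,2)·9!
= 39916800 - 7257600 + 362880
= 33022080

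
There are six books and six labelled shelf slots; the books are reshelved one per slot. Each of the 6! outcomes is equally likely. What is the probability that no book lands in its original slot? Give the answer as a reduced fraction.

53/144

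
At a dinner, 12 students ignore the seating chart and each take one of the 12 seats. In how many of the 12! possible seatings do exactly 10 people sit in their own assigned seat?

66

Pick the 10 fixed positions: C(12,10) = 66 ways.
The other 2 form a derangement: !2 = 1.
Total: 66 × 1 = 66.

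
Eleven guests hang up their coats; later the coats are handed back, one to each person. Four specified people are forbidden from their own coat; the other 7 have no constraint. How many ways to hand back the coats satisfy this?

27422640

Let A_j be the event that the j-th constrained one is fixed. By inclusion-exclusion over the 4 events:
Σ_{j=0}^{4} (-1)^j C(4,j)(11-j)!
= C(4,0)·11! - C(4,1)·10! + C(4,2)·9! - C(4,3)·8! + C(4,4)·7!
= 39916800 - 14515200 + 2177280 - 161280 + 5040
= 27422640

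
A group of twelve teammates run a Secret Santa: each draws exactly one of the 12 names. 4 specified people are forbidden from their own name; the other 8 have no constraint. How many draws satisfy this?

339696000

Let A_j be the event that the j-th constrained one is fixed. By inclusion-exclusion over the 4 events:
Σ_{j=0}^{4} (-1)^j C(4,j)(12-j)!
= C(4,0)·12! - C(4,1)·11! + C(4,2)·10! - C(4,3)·9! + C(4,4)·8!
= 479001600 - 159667200 + 21772800 - 1451520 + 40320
= 339696000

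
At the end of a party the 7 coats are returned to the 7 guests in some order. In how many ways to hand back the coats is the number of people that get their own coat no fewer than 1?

3186

Sum C(7,i)·!(7-i) for i = 1..7:
  i=1: C(7,1)·!6 = 7·265 = 1855
  i=2: C(7,2)·!5 = 21·44 = 924
  i=3: C(7,3)·!4 = 35·9 = 315
  i=4: C(7,4)·!3 = 35·2 = 70
  i=5: C(7,5)·!2 = 21·1 = 21
  i=6: C(7,6)·!1 = 7·0 = 0
  i=7: C(7,7)·!0 = 1·1 = 1
Total = 3186.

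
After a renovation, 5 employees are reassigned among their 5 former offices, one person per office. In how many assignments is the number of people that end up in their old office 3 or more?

11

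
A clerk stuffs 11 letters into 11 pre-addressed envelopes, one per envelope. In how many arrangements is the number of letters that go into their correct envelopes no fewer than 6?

23684

Sum C(11,i)·!(11-i) for i = 6..11:
  i=6: C(11,6)·!5 = 462·44 = 20328
  i=7: C(11,7)·!4 = 330·9 = 2970
  i=8: C(11,8)·!3 = 165·2 = 330
  i=9: C(11,9)·!2 = 55·1 = 55
  i=10: C(11,10)·!1 = 11·0 = 0
  i=11: C(11,11)·!0 = 1·1 = 1
Total = 23684.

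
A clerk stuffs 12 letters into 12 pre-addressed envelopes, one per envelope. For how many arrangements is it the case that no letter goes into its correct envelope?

The number of derangements of 12 is !12 = Σ_{k=0}^{12} (-1)^k·12!/k!
= 12! - 12!/1! + 12!/2! - 12!/3! + 12!/4! - 12!/5! + 12!/6! - 12!/7! + 12!/8! - 12!/9! + 12!/10! - 12!/11! + 12!/12!
= 479001600 - 479001600 + 239500800 - 79833600 + 19958400 - 3991680 + 665280 - 95040 + 11880 - 1320 + 132 - 12 + 1
= 176214841

176214841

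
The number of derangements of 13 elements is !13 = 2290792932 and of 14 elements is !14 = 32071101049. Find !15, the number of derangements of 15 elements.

!15 = (15-1)·(!14 + !13) = 14·(32071101049 + 2290792932) = 14·34361893981 = 481066515734.

481066515734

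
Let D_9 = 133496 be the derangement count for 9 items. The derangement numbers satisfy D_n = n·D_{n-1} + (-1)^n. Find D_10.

1334961

D_10 = 10·133496 + 1 = 1334961.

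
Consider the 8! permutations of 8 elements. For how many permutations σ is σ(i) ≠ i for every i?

14833

The subfactorial !8 = [8!/e] (nearest integer).
8! = 40320, and 40320/e ≈ 14832.90, so !8 = 14833.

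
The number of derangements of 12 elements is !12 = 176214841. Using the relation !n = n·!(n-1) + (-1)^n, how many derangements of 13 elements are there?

2290792932

!13 = 13·176214841 - 1 = 2290792932.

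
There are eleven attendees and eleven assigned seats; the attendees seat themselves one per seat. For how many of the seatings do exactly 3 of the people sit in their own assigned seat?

2447445

Choose which 3 of the 11 are fixed: C(11,3) = 165.
The other 8 form a derangement: !8 = 14833.
Total: 165 × 14833 = 2447445.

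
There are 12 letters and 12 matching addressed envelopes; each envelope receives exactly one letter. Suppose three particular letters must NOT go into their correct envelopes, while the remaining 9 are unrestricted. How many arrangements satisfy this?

369774720

Let A_j be the event that the j-th constrained one is fixed. By inclusion-exclusion over the 3 events:
Σ_{j=0}^{3} (-1)^j C(3,j)(12-j)!
= C(3,0)·12! - C(3,1)·11! + C(3,2)·10! - C(3,3)·9!
= 479001600 - 119750400 + 10886400 - 362880
= 369774720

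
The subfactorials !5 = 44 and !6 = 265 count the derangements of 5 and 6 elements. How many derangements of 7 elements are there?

!7 = (7-1)·(!6 + !5) = 6·(265 + 44) = 6·309 = 1854.

1854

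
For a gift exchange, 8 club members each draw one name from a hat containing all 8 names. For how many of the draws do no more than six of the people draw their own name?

40319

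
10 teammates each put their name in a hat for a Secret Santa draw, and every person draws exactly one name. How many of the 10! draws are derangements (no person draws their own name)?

1334961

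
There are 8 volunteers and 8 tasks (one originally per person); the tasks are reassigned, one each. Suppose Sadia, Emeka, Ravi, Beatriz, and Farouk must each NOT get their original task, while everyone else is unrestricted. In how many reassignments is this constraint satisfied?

21234

Inclusion-exclusion on the 5 forbidden self-matches:
Σ_{j=0}^{5} (-1)^j C(5,j)(8-j)!
= C(5,0)·8! - C(5,1)·7! + C(5,2)·6! - C(5,3)·5! + C(5,4)·4! - C(5,5)·3!
= 40320 - 25200 + 7200 - 1200 + 120 - 6
= 21234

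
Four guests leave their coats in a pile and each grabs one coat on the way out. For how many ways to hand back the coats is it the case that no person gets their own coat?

The number of derangements of 4 is !4 = Σ_{k=0}^{4} (-1)^k·4!/k!
= 4! - 4!/1! + 4!/2! - 4!/3! + 4!/4!
= 24 - 24 + 12 - 4 + 1
= 9

9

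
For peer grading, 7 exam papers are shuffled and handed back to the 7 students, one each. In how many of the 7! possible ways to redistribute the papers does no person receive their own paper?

1854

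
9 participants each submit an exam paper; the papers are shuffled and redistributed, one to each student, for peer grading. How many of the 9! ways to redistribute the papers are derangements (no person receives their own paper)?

By inclusion-exclusion, !9 = Σ (-1)^k · 9!/k! for k=0..9
= 9! - 9!/1! + 9!/2! - 9!/3! + 9!/4! - 9!/5! + 9!/6! - 9!/7! + 9!/8! - 9!/9!
= 362880 - 362880 + 181440 - 60480 + 15120 - 3024 + 504 - 72 + 9 - 1
= 133496

133496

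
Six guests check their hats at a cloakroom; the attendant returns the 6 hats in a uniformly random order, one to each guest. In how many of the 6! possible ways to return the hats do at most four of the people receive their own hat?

719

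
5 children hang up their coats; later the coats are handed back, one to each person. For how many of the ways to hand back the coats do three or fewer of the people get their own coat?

119

Sum C(5,i)·!(5-i) for i = 0..3:
  i=0: C(5,0)·!5 = 1·44 = 44
  i=1: C(5,1)·!4 = 5·9 = 45
  i=2: C(5,2)·!3 = 10·2 = 20
  i=3: C(5,3)·!2 = 10·1 = 10
Total = 119.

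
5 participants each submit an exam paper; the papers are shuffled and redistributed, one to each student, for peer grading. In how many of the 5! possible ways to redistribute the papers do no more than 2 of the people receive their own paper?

109

# with exactly i fixed is C(5,i)·!(5-i); sum over i=0..2:
  i=0: C(5,0)·!5 = 1·44 = 44
  i=1: C(5,1)·!4 = 5·9 = 45
  i=2: C(5,2)·!3 = 10·2 = 20
Total = 109.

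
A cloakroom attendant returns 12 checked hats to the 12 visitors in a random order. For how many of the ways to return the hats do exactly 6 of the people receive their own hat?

244860

Choose which 6 of the 12 are fixed: C(12,6) = 924.
The other 6 form a derangement: !6 = 265.
Total: 924 × 265 = 244860.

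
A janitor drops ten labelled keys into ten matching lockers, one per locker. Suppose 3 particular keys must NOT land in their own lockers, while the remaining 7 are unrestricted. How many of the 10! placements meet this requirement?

Inclusion-exclusion on the 3 forbidden self-matches:
Σ_{j=0}^{3} (-1)^j C(3,j)(10-j)!
= C(3,0)·10! - C(3,1)·9! + C(3,2)·8! - C(3,3)·7!
= 3628800 - 1088640 + 120960 - 5040
= 2656080

2656080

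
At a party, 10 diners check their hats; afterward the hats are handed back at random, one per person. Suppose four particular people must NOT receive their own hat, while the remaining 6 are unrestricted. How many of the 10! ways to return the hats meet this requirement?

Inclusion-exclusion on the 4 forbidden self-matches:
Σ_{j=0}^{4} (-1)^j C(4,j)(10-j)!
= C(4,0)·10! - C(4,1)·9! + C(4,2)·8! - C(4,3)·7! + C(4,4)·6!
= 3628800 - 1451520 + 241920 - 20160 + 720
= 2399760

2399760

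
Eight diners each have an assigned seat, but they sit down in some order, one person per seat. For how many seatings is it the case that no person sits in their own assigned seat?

14833

Recurrence: !8 = 7·(!7 + !6).
!8 = 7·(1854 + 265) = 7·2119 = 14833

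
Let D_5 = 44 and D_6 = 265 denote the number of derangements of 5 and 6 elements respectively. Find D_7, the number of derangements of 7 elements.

D_7 = (7-1)·(D_6 + D_5) = 6·(265 + 44) = 6·309 = 1854.

1854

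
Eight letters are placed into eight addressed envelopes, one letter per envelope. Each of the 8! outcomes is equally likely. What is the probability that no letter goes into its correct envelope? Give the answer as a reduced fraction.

2119/5760

Favorable outcomes: !8 = 14833.
Total outcomes: 8! = 40320.
Probability = 14833/40320 = 2119/5760.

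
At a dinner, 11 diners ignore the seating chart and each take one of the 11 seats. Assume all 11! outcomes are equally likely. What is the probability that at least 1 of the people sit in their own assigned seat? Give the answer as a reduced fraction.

Favorable outcomes: Σ_{i≥1} C(11,i)·!(11-i) = 11·1334961 + 55·133496 + 165·14833 + 330·1854 + 462·265 + 462·44 + 330·9 + 165·2 + 55·1 + 11·0 + 1·1 = 25232230.
Total outcomes: 11! = 39916800.
Probability = 25232230/39916800 = 2523223/3991680.

2523223/3991680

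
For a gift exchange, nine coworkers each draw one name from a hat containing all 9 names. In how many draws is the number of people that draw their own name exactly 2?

66744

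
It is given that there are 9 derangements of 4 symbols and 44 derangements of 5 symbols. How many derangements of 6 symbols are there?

!6 = (6-1)·(!5 + !4) = 5·(44 + 9) = 5·53 = 265.

265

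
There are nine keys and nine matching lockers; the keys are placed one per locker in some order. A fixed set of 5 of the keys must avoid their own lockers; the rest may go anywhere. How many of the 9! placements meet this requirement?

Let A_j be the event that the j-th constrained one is fixed. By inclusion-exclusion over the 5 events:
Σ_{j=0}^{5} (-1)^j C(5,j)(9-j)!
= C(5,0)·9! - C(5,1)·8! + C(5,2)·7! - C(5,3)·6! + C(5,4)·5! - C(5,5)·4!
= 362880 - 201600 + 50400 - 7200 + 600 - 24
= 205056

205056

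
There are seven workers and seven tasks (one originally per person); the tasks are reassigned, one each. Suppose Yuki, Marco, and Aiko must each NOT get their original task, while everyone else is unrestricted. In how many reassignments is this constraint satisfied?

Let A_j be the event that the j-th constrained one is fixed. By inclusion-exclusion over the 3 events:
Σ_{j=0}^{3} (-1)^j C(3,j)(7-j)!
= C(3,0)·7! - C(3,1)·6! + C(3,2)·5! - C(3,3)·4!
= 5040 - 2160 + 360 - 24
= 3216

3216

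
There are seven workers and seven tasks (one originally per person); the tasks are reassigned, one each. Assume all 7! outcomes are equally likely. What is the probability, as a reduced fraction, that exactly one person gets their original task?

Favorable outcomes: C(7,1)·!6 = 7·265 = 1855.
Total outcomes: 7! = 5040.
Probability = 1855/5040 = 53/144.

53/144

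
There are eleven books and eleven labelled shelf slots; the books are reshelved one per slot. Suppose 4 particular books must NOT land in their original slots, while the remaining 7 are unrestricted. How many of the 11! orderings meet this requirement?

Inclusion-exclusion on the 4 forbidden self-matches:
Σ_{j=0}^{4} (-1)^j C(4,j)(11-j)!
= C(4,0)·11! - C(4,1)·10! + C(4,2)·9! - C(4,3)·8! + C(4,4)·7!
= 39916800 - 14515200 + 2177280 - 161280 + 5040
= 27422640

27422640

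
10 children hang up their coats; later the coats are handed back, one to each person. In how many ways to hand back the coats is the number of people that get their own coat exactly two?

667485

Pick the 2 fixed positions: C(10,2) = 45 ways.
The remaining 8 must be deranged: !8 = 14833.
Total: 45 × 14833 = 667485.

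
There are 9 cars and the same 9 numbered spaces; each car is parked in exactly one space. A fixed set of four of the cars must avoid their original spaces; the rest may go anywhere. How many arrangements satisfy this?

229080

Inclusion-exclusion on the 4 forbidden self-matches:
Σ_{j=0}^{4} (-1)^j C(4,j)(9-j)!
= C(4,0)·9! - C(4,1)·8! + C(4,2)·7! - C(4,3)·6! + C(4,4)·5!
= 362880 - 161280 + 30240 - 2880 + 120
= 229080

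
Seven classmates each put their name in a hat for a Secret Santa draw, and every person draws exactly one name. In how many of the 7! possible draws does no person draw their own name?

Use !n = n·!(n-1) + (-1)^n.
!7 = 7·265 - 1 = 1854

1854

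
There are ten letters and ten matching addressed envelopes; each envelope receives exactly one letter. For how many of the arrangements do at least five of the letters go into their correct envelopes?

# with exactly i fixed is C(10,i)·!(10-i); sum over i=5..10:
  i=5: C(10,5)·!5 = 252·44 = 11088
  i=6: C(10,6)·!4 = 210·9 = 1890
  i=7: C(10,7)·!3 = 120·2 = 240
  i=8: C(10,8)·!2 = 45·1 = 45
  i=9: C(10,9)·!1 = 10·0 = 0
  i=10: C(10,10)·!0 = 1·1 = 1
Total = 13264.

13264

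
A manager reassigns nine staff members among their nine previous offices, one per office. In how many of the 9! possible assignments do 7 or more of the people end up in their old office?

Sum C(9,i)·!(9-i) for i = 7..9:
  i=7: C(9,7)·!2 = 36·1 = 36
  i=8: C(9,8)·!1 = 9·0 = 0
  i=9: C(9,9)·!0 = 1·1 = 1
Total = 37.

37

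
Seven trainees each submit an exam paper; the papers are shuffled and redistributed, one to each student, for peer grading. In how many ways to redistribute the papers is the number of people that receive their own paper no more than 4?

5018

Sum C(7,i)·!(7-i) for i = 0..4:
  i=0: C(7,0)·!7 = 1·1854 = 1854
  i=1: C(7,1)·!6 = 7·265 = 1855
  i=2: C(7,2)·!5 = 21·44 = 924
  i=3: C(7,3)·!4 = 35·9 = 315
  i=4: C(7,4)·!3 = 35·2 = 70
Total = 5018.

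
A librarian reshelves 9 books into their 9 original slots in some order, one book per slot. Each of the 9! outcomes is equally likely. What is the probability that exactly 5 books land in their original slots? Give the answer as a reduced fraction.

Favorable outcomes: C(9,5)·!4 = 126·9 = 1134.
Total outcomes: 9! = 362880.
Probability = 1134/362880 = 1/320.

1/320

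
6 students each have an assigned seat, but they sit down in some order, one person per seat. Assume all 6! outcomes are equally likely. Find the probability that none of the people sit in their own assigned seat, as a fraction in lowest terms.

Favorable outcomes: !6 = 265.
Total outcomes: 6! = 720.
Probability = 265/720 = 53/144.

53/144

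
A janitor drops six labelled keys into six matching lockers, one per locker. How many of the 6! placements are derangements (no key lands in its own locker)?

By inclusion-exclusion, !6 = Σ (-1)^k · 6!/k! for k=0..6
= 6! - 6!/1! + 6!/2! - 6!/3! + 6!/4! - 6!/5! + 6!/6!
= 720 - 720 + 360 - 120 + 30 - 6 + 1
= 265

265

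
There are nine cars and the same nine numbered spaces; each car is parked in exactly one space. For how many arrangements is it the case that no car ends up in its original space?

133496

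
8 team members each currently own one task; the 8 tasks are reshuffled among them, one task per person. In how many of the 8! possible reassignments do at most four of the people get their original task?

40179

# with exactly i fixed is C(8,i)·!(8-i); sum over i=0..4:
  i=0: C(8,0)·!8 = 1·14833 = 14833
  i=1: C(8,1)·!7 = 8·1854 = 14832
  i=2: C(8,2)·!6 = 28·265 = 7420
  i=3: C(8,3)·!5 = 56·44 = 2464
  i=4: C(8,4)·!4 = 70·9 = 630
Total = 40179.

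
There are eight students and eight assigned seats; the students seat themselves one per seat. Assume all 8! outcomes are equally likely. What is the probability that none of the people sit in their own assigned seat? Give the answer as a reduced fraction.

2119/5760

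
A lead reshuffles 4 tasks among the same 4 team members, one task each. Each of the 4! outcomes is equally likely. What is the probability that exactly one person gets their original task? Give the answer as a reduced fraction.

1/3

Favorable outcomes: C(4,1)·!3 = 4·2 = 8.
Total outcomes: 4! = 24.
Probability = 8/24 = 1/3.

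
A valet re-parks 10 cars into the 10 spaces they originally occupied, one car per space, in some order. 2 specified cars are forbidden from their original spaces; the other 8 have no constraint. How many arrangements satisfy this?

Inclusion-exclusion on the 2 forbidden self-matches:
Σ_{j=0}^{2} (-1)^j C(2,j)(10-j)!
= C(2,0)·10! - C(2,1)·9! + C(2,2)·8!
= 3628800 - 725760 + 40320
= 2943360

2943360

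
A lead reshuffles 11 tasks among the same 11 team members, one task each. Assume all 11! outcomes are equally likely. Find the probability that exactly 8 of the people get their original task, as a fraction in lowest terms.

1/120960

Favorable outcomes: C(11,8)·!3 = 165·2 = 330.
Total outcomes: 11! = 39916800.
Probability = 330/39916800 = 1/120960.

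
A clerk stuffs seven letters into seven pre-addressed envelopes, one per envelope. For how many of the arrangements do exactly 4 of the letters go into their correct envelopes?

70

Choose which 4 of the 7 are fixed: C(7,4) = 35.
The remaining 3 must be deranged: !3 = 2.
Total: 35 × 2 = 70.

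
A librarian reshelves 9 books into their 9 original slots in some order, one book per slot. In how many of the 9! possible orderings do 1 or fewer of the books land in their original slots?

Sum C(9,i)·!(9-i) for i = 0..1:
  i=0: C(9,0)·!9 = 1·133496 = 133496
  i=1: C(9,1)·!8 = 9·14833 = 133497
Total = 266993.

266993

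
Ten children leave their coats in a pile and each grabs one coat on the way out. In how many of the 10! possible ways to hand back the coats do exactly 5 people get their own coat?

11088

Pick the 5 fixed positions: C(10,5) = 252 ways.
The other 5 form a derangement: !5 = 44.
Total: 252 × 44 = 11088.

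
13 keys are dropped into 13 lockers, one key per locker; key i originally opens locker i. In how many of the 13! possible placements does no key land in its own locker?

2290792932

!13 is the nearest integer to 13!/e.
13! = 6227020800, and 6227020800/e ≈ 2290792932.07, so !13 = 2290792932.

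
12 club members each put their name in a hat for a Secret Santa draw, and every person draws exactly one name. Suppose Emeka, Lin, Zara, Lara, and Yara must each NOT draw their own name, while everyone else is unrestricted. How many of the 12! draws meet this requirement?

312273360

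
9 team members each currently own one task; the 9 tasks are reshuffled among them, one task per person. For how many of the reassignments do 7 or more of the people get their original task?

# with exactly i fixed is C(9,i)·!(9-i); sum over i=7..9:
  i=7: C(9,7)·!2 = 36·1 = 36
  i=8: C(9,8)·!1 = 9·0 = 0
  i=9: C(9,9)·!0 = 1·1 = 1
Total = 37.

37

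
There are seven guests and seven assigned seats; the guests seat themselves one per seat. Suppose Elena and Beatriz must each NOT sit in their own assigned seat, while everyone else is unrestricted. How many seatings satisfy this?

Let A_j be the event that the j-th constrained one is fixed. By inclusion-exclusion over the 2 events:
Σ_{j=0}^{2} (-1)^j C(2,j)(7-j)!
= C(2,0)·7! - C(2,1)·6! + C(2,2)·5!
= 5040 - 1440 + 120
= 3720

3720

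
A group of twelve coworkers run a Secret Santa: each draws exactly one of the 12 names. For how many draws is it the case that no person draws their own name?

Recurrence: !12 = 11·(!11 + !10).
!12 = 11·(14684570 + 1334961) = 11·16019531 = 176214841

176214841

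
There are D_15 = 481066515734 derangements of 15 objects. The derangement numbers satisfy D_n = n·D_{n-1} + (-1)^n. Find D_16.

D_16 = 16·481066515734 + 1 = 7697064251745.

7697064251745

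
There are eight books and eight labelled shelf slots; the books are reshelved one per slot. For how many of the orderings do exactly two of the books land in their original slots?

7420

Pick the 2 fixed positions: C(8,2) = 28 ways.
The other 6 form a derangement: !6 = 265.
Total: 28 × 265 = 7420.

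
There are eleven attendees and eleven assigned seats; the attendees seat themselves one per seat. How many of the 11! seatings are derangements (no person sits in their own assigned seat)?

14684570

!11 is the nearest integer to 11!/e.
11! = 39916800, and 39916800/e ≈ 14684570.08, so !11 = 14684570.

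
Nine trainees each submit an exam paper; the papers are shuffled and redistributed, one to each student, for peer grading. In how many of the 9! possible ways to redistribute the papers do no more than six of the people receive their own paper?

362843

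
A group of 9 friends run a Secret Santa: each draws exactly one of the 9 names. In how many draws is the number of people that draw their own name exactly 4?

5544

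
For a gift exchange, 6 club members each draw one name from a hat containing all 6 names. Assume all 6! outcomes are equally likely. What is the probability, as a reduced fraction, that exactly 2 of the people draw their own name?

3/16

Favorable outcomes: C(6,2)·!4 = 15·9 = 135.
Total outcomes: 6! = 720.
Probability = 135/720 = 3/16.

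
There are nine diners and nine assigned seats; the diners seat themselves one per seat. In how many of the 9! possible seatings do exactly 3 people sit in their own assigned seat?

Pick the 3 fixed positions: C(9,3) = 84 ways.
The remaining 6 must be deranged: !6 = 265.
Total: 84 × 265 = 22260.

22260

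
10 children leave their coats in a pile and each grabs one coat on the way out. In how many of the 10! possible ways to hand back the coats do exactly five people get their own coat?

11088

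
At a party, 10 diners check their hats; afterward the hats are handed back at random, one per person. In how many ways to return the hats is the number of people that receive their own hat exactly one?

1334960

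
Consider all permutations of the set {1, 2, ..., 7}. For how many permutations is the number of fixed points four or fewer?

5018

Sum C(7,i)·!(7-i) for i = 0..4:
  i=0: C(7,0)·!7 = 1·1854 = 1854
  i=1: C(7,1)·!6 = 7·265 = 1855
  i=2: C(7,2)·!5 = 21·44 = 924
  i=3: C(7,3)·!4 = 35·9 = 315
  i=4: C(7,4)·!3 = 35·2 = 70
Total = 5018.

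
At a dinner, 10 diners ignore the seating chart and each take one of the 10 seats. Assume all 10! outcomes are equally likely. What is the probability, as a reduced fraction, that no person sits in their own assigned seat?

Favorable outcomes: !10 = 1334961.
Total outcomes: 10! = 3628800.
Probability = 1334961/3628800 = 16481/44800.

16481/44800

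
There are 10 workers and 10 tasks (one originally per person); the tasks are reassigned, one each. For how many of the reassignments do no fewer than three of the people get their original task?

291394

# with exactly i fixed is C(10,i)·!(10-i); sum over i=3..10:
  i=3: C(10,3)·!7 = 120·1854 = 222480
  i=4: C(10,4)·!6 = 210·265 = 55650
  i=5: C(10,5)·!5 = 252·44 = 11088
  i=6: C(10,6)·!4 = 210·9 = 1890
  i=7: C(10,7)·!3 = 120·2 = 240
  i=8: C(10,8)·!2 = 45·1 = 45
  i=9: C(10,9)·!1 = 10·0 = 0
  i=10: C(10,10)·!0 = 1·1 = 1
Total = 291394.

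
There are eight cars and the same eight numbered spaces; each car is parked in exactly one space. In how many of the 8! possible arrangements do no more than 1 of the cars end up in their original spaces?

29665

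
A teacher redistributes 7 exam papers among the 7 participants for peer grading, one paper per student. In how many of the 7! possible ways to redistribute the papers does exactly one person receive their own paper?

Choose which one of the 7 is fixed: C(7,1) = 7.
The remaining 6 must be deranged: !6 = 265.
Total: 7 × 265 = 1855.

1855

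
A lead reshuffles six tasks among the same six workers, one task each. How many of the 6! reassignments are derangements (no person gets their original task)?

The number of derangements of 6 is !6 = Σ_{k=0}^{6} (-1)^k·6!/k!
= 6! - 6!/1! + 6!/2! - 6!/3! + 6!/4! - 6!/5! + 6!/6!
= 720 - 720 + 360 - 120 + 30 - 6 + 1
= 265

265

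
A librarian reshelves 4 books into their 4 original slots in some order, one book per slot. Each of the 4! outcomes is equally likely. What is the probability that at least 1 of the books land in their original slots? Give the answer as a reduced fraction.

5/8

Favorable outcomes: Σ_{i≥1} C(4,i)·!(4-i) = 4·2 + 6·1 + 4·0 + 1·1 = 15.
Total outcomes: 4! = 24.
Probability = 15/24 = 5/8.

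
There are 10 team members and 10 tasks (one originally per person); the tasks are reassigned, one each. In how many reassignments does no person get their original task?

1334961

By inclusion-exclusion, !10 = Σ (-1)^k · 10!/k! for k=0..10
= 10! - 10!/1! + 10!/2! - 10!/3! + 10!/4! - 10!/5! + 10!/6! - 10!/7! + 10!/8! - 10!/9! + 10!/10!
= 3628800 - 3628800 + 1814400 - 604800 + 151200 - 30240 + 5040 - 720 + 90 - 10 + 1
= 1334961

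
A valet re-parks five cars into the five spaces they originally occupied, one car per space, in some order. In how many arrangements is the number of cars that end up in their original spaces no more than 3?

119

Sum C(5,i)·!(5-i) for i = 0..3:
  i=0: C(5,0)·!5 = 1·44 = 44
  i=1: C(5,1)·!4 = 5·9 = 45
  i=2: C(5,2)·!3 = 10·2 = 20
  i=3: C(5,3)·!2 = 10·1 = 10
Total = 119.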